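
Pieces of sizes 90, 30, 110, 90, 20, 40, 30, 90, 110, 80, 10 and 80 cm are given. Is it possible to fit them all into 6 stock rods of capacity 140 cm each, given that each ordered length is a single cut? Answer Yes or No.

Total = 780 cm; ⌈780/140⌉ = 6.
7 pieces each exceed half the capacity and cannot share a stock rod, forcing at least 7 stock rods.
At least 7 stock rods are required, but only 6 are allowed.

No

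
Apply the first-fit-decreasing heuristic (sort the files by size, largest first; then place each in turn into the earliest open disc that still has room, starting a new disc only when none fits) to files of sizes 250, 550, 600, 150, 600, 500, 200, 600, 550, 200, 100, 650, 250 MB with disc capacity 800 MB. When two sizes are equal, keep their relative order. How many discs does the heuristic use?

7

Sorted descending: 650, 600, 600, 600, 550, 550, 500, 250, 250, 200, 200, 150, 100.
  650 → disc 1 (new)  [load 650/800]
  600 → disc 2 (new)  [load 600/800]
  600 → disc 3 (new)  [load 600/800]
  600 → disc 4 (new)  [load 600/800]
  550 → disc 5 (new)  [load 550/800]
  550 → disc 6 (new)  [load 550/800]
  500 → disc 7 (new)  [load 500/800]
  250 → disc 5  [load 800/800]
  250 → disc 6  [load 800/800]
  200 → disc 2  [load 800/800]
  200 → disc 3  [load 800/800]
  150 → disc 1  [load 800/800]
  100 → disc 4  [load 700/800]
7 discs opened.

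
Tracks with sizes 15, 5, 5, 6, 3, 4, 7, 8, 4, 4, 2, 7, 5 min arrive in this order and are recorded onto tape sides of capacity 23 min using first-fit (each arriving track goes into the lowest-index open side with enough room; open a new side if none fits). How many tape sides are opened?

  15 → side 1 (new)  [load 15/23]
  5 → side 1  [load 20/23]
  5 → side 2 (new)  [load 5/23]
  6 → side 2  [load 11/23]
  3 → side 1  [load 23/23]
  4 → side 2  [load 15/23]
  7 → side 2  [load 22/23]
  8 → side 3 (new)  [load 8/23]
  4 → side 3  [load 12/23]
  4 → side 3  [load 16/23]
  2 → side 3  [load 18/23]
  7 → side 4 (new)  [load 7/23]
  5 → side 3  [load 23/23]
4 tape sides opened.

4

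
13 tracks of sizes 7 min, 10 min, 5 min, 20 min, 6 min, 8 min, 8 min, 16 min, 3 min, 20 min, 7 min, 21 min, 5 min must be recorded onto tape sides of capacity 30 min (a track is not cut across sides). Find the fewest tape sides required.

Total = 21 + 20 + 20 + 16 + 10 + 8 + 8 + 7 + 7 + 6 + 5 + 5 + 3 = 136 min.
Lower bound: ⌈136/30⌉ = 5 tape sides.
A packing using 5 tape sides:
  side 1: 21 + 8 = 29
  side 2: 20 + 10 = 30
  side 3: 20 + 8 = 28
  side 4: 16 + 7 + 7 = 30
  side 5: 6 + 5 + 5 + 3 = 19
This matches the lower bound, so 5 is optimal.

5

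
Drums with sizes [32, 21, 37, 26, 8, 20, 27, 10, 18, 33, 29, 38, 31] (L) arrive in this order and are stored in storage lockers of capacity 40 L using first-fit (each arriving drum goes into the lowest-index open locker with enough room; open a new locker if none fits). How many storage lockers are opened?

10

  32 → locker 1 (new)  [load 32/40]
  21 → locker 2 (new)  [load 21/40]
  37 → locker 3 (new)  [load 37/40]
  26 → locker 4 (new)  [load 26/40]
  8 → locker 1  [load 40/40]
  20 → locker 5 (new)  [load 20/40]
  27 → locker 6 (new)  [load 27/40]
  10 → locker 2  [load 31/40]
  18 → locker 5  [load 38/40]
  33 → locker 7 (new)  [load 33/40]
  29 → locker 8 (new)  [load 29/40]
  38 → locker 9 (new)  [load 38/40]
  31 → locker 10 (new)  [load 31/40]
10 storage lockers opened.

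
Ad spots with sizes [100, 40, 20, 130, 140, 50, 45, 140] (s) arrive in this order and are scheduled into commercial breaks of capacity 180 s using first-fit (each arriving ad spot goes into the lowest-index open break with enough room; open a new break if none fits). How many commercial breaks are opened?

  100 → break 1 (new)  [load 100/180]
  40 → break 1  [load 140/180]
  20 → break 1  [load 160/180]
  130 → break 2 (new)  [load 130/180]
  140 → break 3 (new)  [load 140/180]
  50 → break 2  [load 180/180]
  45 → break 4 (new)  [load 45/180]
  140 → break 5 (new)  [load 140/180]
5 commercial breaks opened.

5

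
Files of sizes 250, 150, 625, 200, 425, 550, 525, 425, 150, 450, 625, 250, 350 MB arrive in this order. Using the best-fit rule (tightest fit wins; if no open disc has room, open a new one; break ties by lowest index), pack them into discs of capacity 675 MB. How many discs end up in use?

  250 → disc 1 (new)  [load 250/675]
  150 → disc 1  [load 400/675]
  625 → disc 2 (new)  [load 625/675]
  200 → disc 1  [load 600/675]
  425 → disc 3 (new)  [load 425/675]
  550 → disc 4 (new)  [load 550/675]
  525 → disc 5 (new)  [load 525/675]
  425 → disc 6 (new)  [load 425/675]
  150 → disc 5  [load 675/675]
  450 → disc 7 (new)  [load 450/675]
  625 → disc 8 (new)  [load 625/675]
  250 → disc 3  [load 675/675]
  350 → disc 9 (new)  [load 350/675]
9 discs opened.

9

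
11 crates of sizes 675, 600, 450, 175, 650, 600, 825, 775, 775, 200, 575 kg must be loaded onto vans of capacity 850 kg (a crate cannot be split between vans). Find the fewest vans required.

Total = 825 + 775 + 775 + 675 + 650 + 600 + 600 + 575 + 450 + 200 + 175 = 6300 kg.
Lower bound: ⌈6300/850⌉ = 8 vans.
Also, 9 crates each exceed 425 kg, and no two of those can share a van, so at least 9 vans are needed.
A packing using 9 vans:
  van 1: 825 = 825
  van 2: 775 = 775
  van 3: 775 = 775
  van 4: 675 + 175 = 850
  van 5: 650 + 200 = 850
  van 6: 600 = 600
  van 7: 600 = 600
  van 8: 575 = 575
  van 9: 450 = 450
This matches the lower bound, so 9 is optimal.

9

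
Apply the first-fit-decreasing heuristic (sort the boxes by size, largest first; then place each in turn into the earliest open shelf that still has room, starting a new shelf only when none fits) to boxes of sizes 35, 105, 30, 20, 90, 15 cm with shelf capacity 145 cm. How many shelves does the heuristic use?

3

Sorted descending: 105, 90, 35, 30, 20, 15.
  105 → shelf 1 (new)  [load 105/145]
  90 → shelf 2 (new)  [load 90/145]
  35 → shelf 1  [load 140/145]
  30 → shelf 2  [load 120/145]
  20 → shelf 2  [load 140/145]
  15 → shelf 3 (new)  [load 15/145]
3 shelves opened.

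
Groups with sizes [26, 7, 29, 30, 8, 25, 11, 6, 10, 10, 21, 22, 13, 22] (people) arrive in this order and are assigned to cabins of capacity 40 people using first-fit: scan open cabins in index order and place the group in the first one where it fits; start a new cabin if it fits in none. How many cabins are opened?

  26 → cabin 1 (new)  [load 26/40]
  7 → cabin 1  [load 33/40]
  29 → cabin 2 (new)  [load 29/40]
  30 → cabin 3 (new)  [load 30/40]
  8 → cabin 2  [load 37/40]
  25 → cabin 4 (new)  [load 25/40]
  11 → cabin 4  [load 36/40]
  6 → cabin 1  [load 39/40]
  10 → cabin 3  [load 40/40]
  10 → cabin 5 (new)  [load 10/40]
  21 → cabin 5  [load 31/40]
  22 → cabin 6 (new)  [load 22/40]
  13 → cabin 6  [load 35/40]
  22 → cabin 7 (new)  [load 22/40]
7 cabins opened.

7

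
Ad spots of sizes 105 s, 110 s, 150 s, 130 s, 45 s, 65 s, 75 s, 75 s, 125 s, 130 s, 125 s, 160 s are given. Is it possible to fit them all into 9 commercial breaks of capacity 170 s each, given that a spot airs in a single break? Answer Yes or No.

A valid assignment using 9 commercial breaks:
  break 1: 160 = 160
  break 2: 150 = 150
  break 3: 130 = 130
  break 4: 130 = 130
  break 5: 125 + 45 = 170
  break 6: 125 = 125
  break 7: 110 = 110
  break 8: 105 + 65 = 170
  break 9: 75 + 75 = 150
Every load is within 170 s, so 9 commercial breaks suffice.

Yes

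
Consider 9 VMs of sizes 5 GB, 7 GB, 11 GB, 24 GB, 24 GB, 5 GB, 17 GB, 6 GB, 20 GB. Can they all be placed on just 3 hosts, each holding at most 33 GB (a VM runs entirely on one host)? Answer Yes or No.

Total = 119 GB; ⌈119/33⌉ = 4.
At least 4 hosts are required, but only 3 are allowed.

No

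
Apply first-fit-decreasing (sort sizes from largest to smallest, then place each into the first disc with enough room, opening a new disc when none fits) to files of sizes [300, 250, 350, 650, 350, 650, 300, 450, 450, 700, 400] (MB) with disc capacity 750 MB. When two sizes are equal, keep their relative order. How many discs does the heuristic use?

7

Sorted descending: 700, 650, 650, 450, 450, 400, 350, 350, 300, 300, 250.
  700 → disc 1 (new)  [load 700/750]
  650 → disc 2 (new)  [load 650/750]
  650 → disc 3 (new)  [load 650/750]
  450 → disc 4 (new)  [load 450/750]
  450 → disc 5 (new)  [load 450/750]
  400 → disc 6 (new)  [load 400/750]
  350 → disc 6  [load 750/750]
  350 → disc 7 (new)  [load 350/750]
  300 → disc 4  [load 750/750]
  300 → disc 5  [load 750/750]
  250 → disc 7  [load 600/750]
7 discs opened.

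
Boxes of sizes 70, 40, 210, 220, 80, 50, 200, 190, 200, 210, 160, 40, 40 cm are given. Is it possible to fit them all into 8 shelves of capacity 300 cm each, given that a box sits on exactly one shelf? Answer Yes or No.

Yes

A valid assignment using 7 shelves:
  shelf 1: 220 + 80 = 300
  shelf 2: 210 + 70 = 280
  shelf 3: 210 + 50 + 40 = 300
  shelf 4: 200 + 40 + 40 = 280
  shelf 5: 200 = 200
  shelf 6: 190 = 190
  shelf 7: 160 = 160
That uses only 7 ≤ 8, so 8 shelves are enough.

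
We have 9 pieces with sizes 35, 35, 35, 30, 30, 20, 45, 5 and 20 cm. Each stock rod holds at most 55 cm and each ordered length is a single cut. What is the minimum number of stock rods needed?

6

Total = 45 + 35 + 35 + 35 + 30 + 30 + 20 + 20 + 5 = 255 cm.
Lower bound: ⌈255/55⌉ = 5 stock rods.
Also, 6 pieces each exceed 55/2 cm, and no two of those can share a stock rod, so at least 6 stock rods are needed.
A packing using 6 stock rods:
  stock rod 1: 45 + 5 = 50
  stock rod 2: 35 + 20 = 55
  stock rod 3: 35 + 20 = 55
  stock rod 4: 35 = 35
  stock rod 5: 30 = 30
  stock rod 6: 30 = 30
This matches the lower bound, so 6 is optimal.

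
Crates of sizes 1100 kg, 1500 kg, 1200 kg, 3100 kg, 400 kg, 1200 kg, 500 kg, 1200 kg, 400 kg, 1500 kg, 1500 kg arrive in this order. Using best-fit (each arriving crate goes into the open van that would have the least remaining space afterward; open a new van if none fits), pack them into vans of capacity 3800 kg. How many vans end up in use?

  1100 → van 1 (new)  [load 1100/3800]
  1500 → van 1  [load 2600/3800]
  1200 → van 1  [load 3800/3800]
  3100 → van 2 (new)  [load 3100/3800]
  400 → van 2  [load 3500/3800]
  1200 → van 3 (new)  [load 1200/3800]
  500 → van 3  [load 1700/3800]
  1200 → van 3  [load 2900/3800]
  400 → van 3  [load 3300/3800]
  1500 → van 4 (new)  [load 1500/3800]
  1500 → van 4  [load 3000/3800]
4 vans opened.

4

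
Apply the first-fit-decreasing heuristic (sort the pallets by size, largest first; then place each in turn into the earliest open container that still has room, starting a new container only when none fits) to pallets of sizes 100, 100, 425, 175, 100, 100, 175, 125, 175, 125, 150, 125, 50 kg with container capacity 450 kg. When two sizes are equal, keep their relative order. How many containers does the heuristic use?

Sorted descending: 425, 175, 175, 175, 150, 125, 125, 125, 100, 100, 100, 100, 50.
  425 → container 1 (new)  [load 425/450]
  175 → container 2 (new)  [load 175/450]
  175 → container 2  [load 350/450]
  175 → container 3 (new)  [load 175/450]
  150 → container 3  [load 325/450]
  125 → container 3  [load 450/450]
  125 → container 4 (new)  [load 125/450]
  125 → container 4  [load 250/450]
  100 → container 2  [load 450/450]
  100 → container 4  [load 350/450]
  100 → container 4  [load 450/450]
  100 → container 5 (new)  [load 100/450]
  50 → container 5  [load 150/450]
5 containers opened.

5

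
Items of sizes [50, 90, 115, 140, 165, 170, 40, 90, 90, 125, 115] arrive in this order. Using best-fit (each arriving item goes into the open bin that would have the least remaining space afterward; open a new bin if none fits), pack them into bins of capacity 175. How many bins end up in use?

  50 → bin 1 (new)  [load 50/175]
  90 → bin 1  [load 140/175]
  115 → bin 2 (new)  [load 115/175]
  140 → bin 3 (new)  [load 140/175]
  165 → bin 4 (new)  [load 165/175]
  170 → bin 5 (new)  [load 170/175]
  40 → bin 2  [load 155/175]
  90 → bin 6 (new)  [load 90/175]
  90 → bin 7 (new)  [load 90/175]
  125 → bin 8 (new)  [load 125/175]
  115 → bin 9 (new)  [load 115/175]
9 bins opened.

9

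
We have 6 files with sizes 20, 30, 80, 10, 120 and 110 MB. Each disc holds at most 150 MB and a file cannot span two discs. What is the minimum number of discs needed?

Total = 120 + 110 + 80 + 30 + 20 + 10 = 370 MB.
Lower bound: ⌈370/150⌉ = 3 discs.
A packing using 3 discs:
  disc 1: 120 + 30 = 150
  disc 2: 110 + 20 + 10 = 140
  disc 3: 80 = 80
This matches the lower bound, so 3 is optimal.

3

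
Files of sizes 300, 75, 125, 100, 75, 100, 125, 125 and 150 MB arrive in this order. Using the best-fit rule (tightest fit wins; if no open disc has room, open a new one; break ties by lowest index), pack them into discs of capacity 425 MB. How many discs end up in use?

  300 → disc 1 (new)  [load 300/425]
  75 → disc 1  [load 375/425]
  125 → disc 2 (new)  [load 125/425]
  100 → disc 2  [load 225/425]
  75 → disc 2  [load 300/425]
  100 → disc 2  [load 400/425]
  125 → disc 3 (new)  [load 125/425]
  125 → disc 3  [load 250/425]
  150 → disc 3  [load 400/425]
3 discs opened.

3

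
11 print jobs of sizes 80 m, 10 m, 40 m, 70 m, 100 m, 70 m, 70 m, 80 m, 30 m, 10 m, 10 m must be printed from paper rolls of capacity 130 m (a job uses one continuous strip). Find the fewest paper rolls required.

6

Total = 100 + 80 + 80 + 70 + 70 + 70 + 40 + 30 + 10 + 10 + 10 = 570 m.
Lower bound: ⌈570/130⌉ = 5 paper rolls.
Also, 6 print jobs each exceed 65 m, and no two of those can share a roll, so at least 6 paper rolls are needed.
A packing using 6 paper rolls:
  roll 1: 100 + 30 = 130
  roll 2: 80 + 40 + 10 = 130
  roll 3: 80 + 10 + 10 = 100
  roll 4: 70 = 70
  roll 5: 70 = 70
  roll 6: 70 = 70
This matches the lower bound, so 6 is optimal.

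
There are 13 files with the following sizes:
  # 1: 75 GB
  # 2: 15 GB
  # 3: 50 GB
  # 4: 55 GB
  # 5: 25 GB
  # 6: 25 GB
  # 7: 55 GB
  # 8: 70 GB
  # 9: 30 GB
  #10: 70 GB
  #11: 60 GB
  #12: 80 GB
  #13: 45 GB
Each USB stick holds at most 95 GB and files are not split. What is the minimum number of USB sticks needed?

Total = 80 + 75 + 70 + 70 + 60 + 55 + 55 + 50 + 45 + 30 + 25 + 25 + 15 = 655 GB.
Lower bound: ⌈655/95⌉ = 7 USB sticks.
Also, 8 files each exceed 95/2 GB, and no two of those can share a USB stick, so at least 8 USB sticks are needed.
A packing using 8 USB sticks:
  USB stick 1: 80 + 15 = 95
  USB stick 2: 75 = 75
  USB stick 3: 70 + 25 = 95
  USB stick 4: 70 + 25 = 95
  USB stick 5: 60 + 30 = 90
  USB stick 6: 55 = 55
  USB stick 7: 55 = 55
  USB stick 8: 50 + 45 = 95
This matches the lower bound, so 8 is optimal.

8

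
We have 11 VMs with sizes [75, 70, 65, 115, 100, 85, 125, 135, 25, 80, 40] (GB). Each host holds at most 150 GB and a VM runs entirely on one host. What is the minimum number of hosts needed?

Total = 135 + 125 + 115 + 100 + 85 + 80 + 75 + 70 + 65 + 40 + 25 = 915 GB.
Lower bound: ⌈915/150⌉ = 7 hosts.
A packing using 7 hosts:
  host 1: 135 = 135
  host 2: 125 + 25 = 150
  host 3: 115 = 115
  host 4: 100 + 40 = 140
  host 5: 85 + 65 = 150
  host 6: 80 + 70 = 150
  host 7: 75 = 75
This matches the lower bound, so 7 is optimal.

7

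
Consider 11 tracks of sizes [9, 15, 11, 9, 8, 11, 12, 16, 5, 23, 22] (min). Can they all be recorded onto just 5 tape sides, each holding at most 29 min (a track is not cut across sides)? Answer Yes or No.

Total = 141 min; ⌈141/29⌉ = 5.
The bound of 5 does not rule out 5, but exhaustive search shows no assignment into 5 tape sides of capacity 29 min exists — the minimum is 6.

No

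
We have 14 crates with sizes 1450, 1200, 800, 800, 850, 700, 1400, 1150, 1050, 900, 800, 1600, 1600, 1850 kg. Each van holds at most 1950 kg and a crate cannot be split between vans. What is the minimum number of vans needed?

10

Total = 1850 + 1600 + 1600 + 1450 + 1400 + 1200 + 1150 + 1050 + 900 + 850 + 800 + 800 + 800 + 700 = 16150 kg.
Lower bound: ⌈16150/1950⌉ = 9 vans.
A packing using 10 vans:
  van 1: 1850 = 1850
  van 2: 1600 = 1600
  van 3: 1600 = 1600
  van 4: 1450 = 1450
  van 5: 1400 = 1400
  van 6: 1200 + 700 = 1900
  van 7: 1150 + 800 = 1950
  van 8: 1050 + 900 = 1950
  van 9: 850 + 800 = 1650
  van 10: 800 = 800
No arrangement into 9 vans stays within capacity, so 10 is optimal.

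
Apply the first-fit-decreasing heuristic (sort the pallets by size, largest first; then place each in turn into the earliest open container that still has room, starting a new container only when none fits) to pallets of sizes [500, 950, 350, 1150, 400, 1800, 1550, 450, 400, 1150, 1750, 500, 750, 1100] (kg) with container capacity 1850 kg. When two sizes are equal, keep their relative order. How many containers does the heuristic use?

8

Sorted descending: 1800, 1750, 1550, 1150, 1150, 1100, 950, 750, 500, 500, 450, 400, 400, 350.
  1800 → container 1 (new)  [load 1800/1850]
  1750 → container 2 (new)  [load 1750/1850]
  1550 → container 3 (new)  [load 1550/1850]
  1150 → container 4 (new)  [load 1150/1850]
  1150 → container 5 (new)  [load 1150/1850]
  1100 → container 6 (new)  [load 1100/1850]
  950 → container 7 (new)  [load 950/1850]
  750 → container 6  [load 1850/1850]
  500 → container 4  [load 1650/1850]
  500 → container 5  [load 1650/1850]
  450 → container 7  [load 1400/1850]
  400 → container 7  [load 1800/1850]
  400 → container 8 (new)  [load 400/1850]
  350 → container 8  [load 750/1850]
8 containers opened.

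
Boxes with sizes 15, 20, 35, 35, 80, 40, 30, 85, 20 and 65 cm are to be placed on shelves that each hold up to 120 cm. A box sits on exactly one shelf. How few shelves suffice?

4

Total = 85 + 80 + 65 + 40 + 35 + 35 + 30 + 20 + 20 + 15 = 425 cm.
Lower bound: ⌈425/120⌉ = 4 shelves.
A packing using 4 shelves:
  shelf 1: 85 + 35 = 120
  shelf 2: 80 + 40 = 120
  shelf 3: 65 + 35 + 20 = 120
  shelf 4: 30 + 20 + 15 = 65
This matches the lower bound, so 4 is optimal.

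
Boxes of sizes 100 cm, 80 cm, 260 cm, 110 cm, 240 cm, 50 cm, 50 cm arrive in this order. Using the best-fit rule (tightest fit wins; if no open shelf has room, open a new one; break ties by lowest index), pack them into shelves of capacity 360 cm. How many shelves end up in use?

3

  100 → shelf 1 (new)  [load 100/360]
  80 → shelf 1  [load 180/360]
  260 → shelf 2 (new)  [load 260/360]
  110 → shelf 1  [load 290/360]
  240 → shelf 3 (new)  [load 240/360]
  50 → shelf 1  [load 340/360]
  50 → shelf 2  [load 310/360]
3 shelves opened.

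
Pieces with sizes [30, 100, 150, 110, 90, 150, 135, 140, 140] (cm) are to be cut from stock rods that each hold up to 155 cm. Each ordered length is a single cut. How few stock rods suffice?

8

Total = 150 + 150 + 140 + 140 + 135 + 110 + 100 + 90 + 30 = 1045 cm.
Lower bound: ⌈1045/155⌉ = 7 stock rods.
Also, 8 pieces each exceed 155/2 cm, and no two of those can share a stock rod, so at least 8 stock rods are needed.
A packing using 8 stock rods:
  stock rod 1: 150 = 150
  stock rod 2: 150 = 150
  stock rod 3: 140 = 140
  stock rod 4: 140 = 140
  stock rod 5: 135 = 135
  stock rod 6: 110 + 30 = 140
  stock rod 7: 100 = 100
  stock rod 8: 90 = 90
This matches the lower bound, so 8 is optimal.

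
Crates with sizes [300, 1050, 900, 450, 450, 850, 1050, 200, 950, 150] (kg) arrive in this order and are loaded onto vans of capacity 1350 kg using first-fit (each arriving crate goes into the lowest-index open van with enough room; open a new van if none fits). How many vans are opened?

5

  300 → van 1 (new)  [load 300/1350]
  1050 → van 1  [load 1350/1350]
  900 → van 2 (new)  [load 900/1350]
  450 → van 2  [load 1350/1350]
  450 → van 3 (new)  [load 450/1350]
  850 → van 3  [load 1300/1350]
  1050 → van 4 (new)  [load 1050/1350]
  200 → van 4  [load 1250/1350]
  950 → van 5 (new)  [load 950/1350]
  150 → van 5  [load 1100/1350]
5 vans opened.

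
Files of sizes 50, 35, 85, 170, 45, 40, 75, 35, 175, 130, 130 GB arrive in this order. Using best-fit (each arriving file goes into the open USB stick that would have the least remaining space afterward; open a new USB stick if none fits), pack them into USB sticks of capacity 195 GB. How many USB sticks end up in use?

  50 → USB stick 1 (new)  [load 50/195]
  35 → USB stick 1  [load 85/195]
  85 → USB stick 1  [load 170/195]
  170 → USB stick 2 (new)  [load 170/195]
  45 → USB stick 3 (new)  [load 45/195]
  40 → USB stick 3  [load 85/195]
  75 → USB stick 3  [load 160/195]
  35 → USB stick 3  [load 195/195]
  175 → USB stick 4 (new)  [load 175/195]
  130 → USB stick 5 (new)  [load 130/195]
  130 → USB stick 6 (new)  [load 130/195]
6 USB sticks opened.

6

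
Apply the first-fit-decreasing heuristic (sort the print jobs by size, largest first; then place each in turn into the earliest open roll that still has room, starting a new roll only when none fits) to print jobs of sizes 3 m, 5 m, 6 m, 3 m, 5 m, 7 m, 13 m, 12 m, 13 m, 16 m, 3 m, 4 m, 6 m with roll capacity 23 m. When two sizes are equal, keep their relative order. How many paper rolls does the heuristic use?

5

Sorted descending: 16, 13, 13, 12, 7, 6, 6, 5, 5, 4, 3, 3, 3.
  16 → roll 1 (new)  [load 16/23]
  13 → roll 2 (new)  [load 13/23]
  13 → roll 3 (new)  [load 13/23]
  12 → roll 4 (new)  [load 12/23]
  7 → roll 1  [load 23/23]
  6 → roll 2  [load 19/23]
  6 → roll 3  [load 19/23]
  5 → roll 4  [load 17/23]
  5 → roll 4  [load 22/23]
  4 → roll 2  [load 23/23]
  3 → roll 3  [load 22/23]
  3 → roll 5 (new)  [load 3/23]
  3 → roll 5  [load 6/23]
5 paper rolls opened.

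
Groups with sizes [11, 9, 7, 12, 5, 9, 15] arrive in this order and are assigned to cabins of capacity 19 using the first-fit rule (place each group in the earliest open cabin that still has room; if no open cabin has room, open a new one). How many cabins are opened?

5

  11 → cabin 1 (new)  [load 11/19]
  9 → cabin 2 (new)  [load 9/19]
  7 → cabin 1  [load 18/19]
  12 → cabin 3 (new)  [load 12/19]
  5 → cabin 2  [load 14/19]
  9 → cabin 4 (new)  [load 9/19]
  15 → cabin 5 (new)  [load 15/19]
5 cabins opened.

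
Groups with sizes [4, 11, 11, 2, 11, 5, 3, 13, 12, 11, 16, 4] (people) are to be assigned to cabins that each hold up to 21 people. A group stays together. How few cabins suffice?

Total = 16 + 13 + 12 + 11 + 11 + 11 + 11 + 5 + 4 + 4 + 3 + 2 = 103 people.
Lower bound: ⌈103/21⌉ = 5 cabins.
Also, 7 groups each exceed 21/2 people, and no two of those can share a cabin, so at least 7 cabins are needed.
A packing using 7 cabins:
  cabin 1: 16 + 5 = 21
  cabin 2: 13 + 4 + 4 = 21
  cabin 3: 12 + 3 + 2 = 17
  cabin 4: 11 = 11
  cabin 5: 11 = 11
  cabin 6: 11 = 11
  cabin 7: 11 = 11
This matches the lower bound, so 7 is optimal.

7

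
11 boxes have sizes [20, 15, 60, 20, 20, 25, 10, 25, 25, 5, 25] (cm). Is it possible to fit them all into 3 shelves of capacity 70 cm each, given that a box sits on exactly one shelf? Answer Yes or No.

No

Total = 250 cm; ⌈250/70⌉ = 4.
At least 4 shelves are required, but only 3 are allowed.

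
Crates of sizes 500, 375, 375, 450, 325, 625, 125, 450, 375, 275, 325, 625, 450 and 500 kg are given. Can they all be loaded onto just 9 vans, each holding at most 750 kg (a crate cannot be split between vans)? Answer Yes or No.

Total = 5775 kg; ⌈5775/750⌉ = 8.
The bound of 8 does not rule out 9, but exhaustive search shows no assignment into 9 vans of capacity 750 kg exists — the minimum is 10.

No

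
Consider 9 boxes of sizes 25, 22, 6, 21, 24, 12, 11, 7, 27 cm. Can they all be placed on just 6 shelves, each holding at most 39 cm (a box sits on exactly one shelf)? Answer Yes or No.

Yes

A valid assignment using 5 shelves:
  shelf 1: 27 + 12 = 39
  shelf 2: 25 + 11 = 36
  shelf 3: 24 + 7 + 6 = 37
  shelf 4: 22 = 22
  shelf 5: 21 = 21
That uses only 5 ≤ 6, so 6 shelves are enough.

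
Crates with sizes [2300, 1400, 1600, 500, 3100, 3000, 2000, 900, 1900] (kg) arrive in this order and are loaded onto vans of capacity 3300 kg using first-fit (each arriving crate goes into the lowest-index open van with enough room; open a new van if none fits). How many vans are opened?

6

  2300 → van 1 (new)  [load 2300/3300]
  1400 → van 2 (new)  [load 1400/3300]
  1600 → van 2  [load 3000/3300]
  500 → van 1  [load 2800/3300]
  3100 → van 3 (new)  [load 3100/3300]
  3000 → van 4 (new)  [load 3000/3300]
  2000 → van 5 (new)  [load 2000/3300]
  900 → van 5  [load 2900/3300]
  1900 → van 6 (new)  [load 1900/3300]
6 vans opened.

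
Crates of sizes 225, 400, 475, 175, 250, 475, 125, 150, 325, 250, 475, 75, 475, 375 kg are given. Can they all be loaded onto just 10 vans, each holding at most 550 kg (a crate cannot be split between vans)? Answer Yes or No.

A valid assignment using 9 vans:
  van 1: 475 + 75 = 550
  van 2: 475 = 475
  van 3: 475 = 475
  van 4: 475 = 475
  van 5: 400 + 150 = 550
  van 6: 375 + 175 = 550
  van 7: 325 + 225 = 550
  van 8: 250 + 250 = 500
  van 9: 125 = 125
That uses only 9 ≤ 10, so 10 vans are enough.

Yes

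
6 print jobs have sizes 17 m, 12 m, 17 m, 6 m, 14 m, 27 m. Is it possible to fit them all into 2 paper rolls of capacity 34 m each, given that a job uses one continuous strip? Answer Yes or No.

No

Total = 93 m; ⌈93/34⌉ = 3.
At least 3 paper rolls are required, but only 2 are allowed.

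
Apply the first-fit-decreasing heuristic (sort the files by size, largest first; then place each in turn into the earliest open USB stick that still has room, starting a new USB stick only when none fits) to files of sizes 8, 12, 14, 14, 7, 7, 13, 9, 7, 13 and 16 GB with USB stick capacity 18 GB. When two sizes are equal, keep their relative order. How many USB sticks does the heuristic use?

Sorted descending: 16, 14, 14, 13, 13, 12, 9, 8, 7, 7, 7.
  16 → USB stick 1 (new)  [load 16/18]
  14 → USB stick 2 (new)  [load 14/18]
  14 → USB stick 3 (new)  [load 14/18]
  13 → USB stick 4 (new)  [load 13/18]
  13 → USB stick 5 (new)  [load 13/18]
  12 → USB stick 6 (new)  [load 12/18]
  9 → USB stick 7 (new)  [load 9/18]
  8 → USB stick 7  [load 17/18]
  7 → USB stick 8 (new)  [load 7/18]
  7 → USB stick 8  [load 14/18]
  7 → USB stick 9 (new)  [load 7/18]
9 USB sticks opened.

9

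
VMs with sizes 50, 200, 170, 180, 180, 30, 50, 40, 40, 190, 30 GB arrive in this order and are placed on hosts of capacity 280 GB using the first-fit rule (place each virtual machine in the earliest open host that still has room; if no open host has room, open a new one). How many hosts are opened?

5

  50 → host 1 (new)  [load 50/280]
  200 → host 1  [load 250/280]
  170 → host 2 (new)  [load 170/280]
  180 → host 3 (new)  [load 180/280]
  180 → host 4 (new)  [load 180/280]
  30 → host 1  [load 280/280]
  50 → host 2  [load 220/280]
  40 → host 2  [load 260/280]
  40 → host 3  [load 220/280]
  190 → host 5 (new)  [load 190/280]
  30 → host 3  [load 250/280]
5 hosts opened.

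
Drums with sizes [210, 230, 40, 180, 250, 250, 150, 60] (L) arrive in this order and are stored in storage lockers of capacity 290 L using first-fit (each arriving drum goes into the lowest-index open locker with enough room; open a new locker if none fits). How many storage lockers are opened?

6

  210 → locker 1 (new)  [load 210/290]
  230 → locker 2 (new)  [load 230/290]
  40 → locker 1  [load 250/290]
  180 → locker 3 (new)  [load 180/290]
  250 → locker 4 (new)  [load 250/290]
  250 → locker 5 (new)  [load 250/290]
  150 → locker 6 (new)  [load 150/290]
  60 → locker 2  [load 290/290]
6 storage lockers opened.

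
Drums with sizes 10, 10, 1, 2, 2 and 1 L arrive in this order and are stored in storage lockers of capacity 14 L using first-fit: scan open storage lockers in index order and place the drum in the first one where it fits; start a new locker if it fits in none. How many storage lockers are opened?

  10 → locker 1 (new)  [load 10/14]
  10 → locker 2 (new)  [load 10/14]
  1 → locker 1  [load 11/14]
  2 → locker 1  [load 13/14]
  2 → locker 2  [load 12/14]
  1 → locker 1  [load 14/14]
2 storage lockers opened.

2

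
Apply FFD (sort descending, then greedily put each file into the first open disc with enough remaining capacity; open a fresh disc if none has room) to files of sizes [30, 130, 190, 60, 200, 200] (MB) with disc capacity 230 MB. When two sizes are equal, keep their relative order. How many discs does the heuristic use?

Sorted descending: 200, 200, 190, 130, 60, 30.
  200 → disc 1 (new)  [load 200/230]
  200 → disc 2 (new)  [load 200/230]
  190 → disc 3 (new)  [load 190/230]
  130 → disc 4 (new)  [load 130/230]
  60 → disc 4  [load 190/230]
  30 → disc 1  [load 230/230]
4 discs opened.

4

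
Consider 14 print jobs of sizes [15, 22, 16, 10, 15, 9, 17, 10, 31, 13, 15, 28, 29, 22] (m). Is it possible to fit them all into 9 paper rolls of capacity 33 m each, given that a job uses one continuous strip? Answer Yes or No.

Yes

A valid assignment using 9 paper rolls:
  roll 1: 31 = 31
  roll 2: 29 = 29
  roll 3: 28 = 28
  roll 4: 22 + 10 = 32
  roll 5: 22 + 10 = 32
  roll 6: 17 + 16 = 33
  roll 7: 15 + 15 = 30
  roll 8: 15 + 13 = 28
  roll 9: 9 = 9
Every load is within 33 m, so 9 paper rolls suffice.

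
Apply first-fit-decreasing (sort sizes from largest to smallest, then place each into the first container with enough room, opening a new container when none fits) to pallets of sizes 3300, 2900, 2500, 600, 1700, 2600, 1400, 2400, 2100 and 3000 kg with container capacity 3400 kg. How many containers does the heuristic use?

8

Sorted descending: 3300, 3000, 2900, 2600, 2500, 2400, 2100, 1700, 1400, 600.
  3300 → container 1 (new)  [load 3300/3400]
  3000 → container 2 (new)  [load 3000/3400]
  2900 → container 3 (new)  [load 2900/3400]
  2600 → container 4 (new)  [load 2600/3400]
  2500 → container 5 (new)  [load 2500/3400]
  2400 → container 6 (new)  [load 2400/3400]
  2100 → container 7 (new)  [load 2100/3400]
  1700 → container 8 (new)  [load 1700/3400]
  1400 → container 8  [load 3100/3400]
  600 → container 4  [load 3200/3400]
8 containers opened.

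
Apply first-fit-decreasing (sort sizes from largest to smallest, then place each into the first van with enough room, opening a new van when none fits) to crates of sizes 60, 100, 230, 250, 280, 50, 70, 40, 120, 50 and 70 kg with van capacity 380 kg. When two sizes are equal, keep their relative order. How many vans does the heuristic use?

Sorted descending: 280, 250, 230, 120, 100, 70, 70, 60, 50, 50, 40.
  280 → van 1 (new)  [load 280/380]
  250 → van 2 (new)  [load 250/380]
  230 → van 3 (new)  [load 230/380]
  120 → van 2  [load 370/380]
  100 → van 1  [load 380/380]
  70 → van 3  [load 300/380]
  70 → van 3  [load 370/380]
  60 → van 4 (new)  [load 60/380]
  50 → van 4  [load 110/380]
  50 → van 4  [load 160/380]
  40 → van 4  [load 200/380]
4 vans opened.

4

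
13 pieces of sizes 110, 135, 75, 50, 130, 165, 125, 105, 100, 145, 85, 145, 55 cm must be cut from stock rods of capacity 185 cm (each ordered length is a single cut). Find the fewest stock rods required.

Total = 165 + 145 + 145 + 135 + 130 + 125 + 110 + 105 + 100 + 85 + 75 + 55 + 50 = 1425 cm.
Lower bound: ⌈1425/185⌉ = 8 stock rods.
Also, 9 pieces each exceed 185/2 cm, and no two of those can share a stock rod, so at least 9 stock rods are needed.
A packing using 9 stock rods:
  stock rod 1: 165 = 165
  stock rod 2: 145 = 145
  stock rod 3: 145 = 145
  stock rod 4: 135 + 50 = 185
  stock rod 5: 130 + 55 = 185
  stock rod 6: 125 = 125
  stock rod 7: 110 + 75 = 185
  stock rod 8: 105 = 105
  stock rod 9: 100 + 85 = 185
This matches the lower bound, so 9 is optimal.

9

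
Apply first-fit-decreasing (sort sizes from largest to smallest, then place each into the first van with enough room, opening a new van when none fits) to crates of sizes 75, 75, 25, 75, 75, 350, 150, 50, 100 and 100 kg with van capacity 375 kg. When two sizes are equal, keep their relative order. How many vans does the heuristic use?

Sorted descending: 350, 150, 100, 100, 75, 75, 75, 75, 50, 25.
  350 → van 1 (new)  [load 350/375]
  150 → van 2 (new)  [load 150/375]
  100 → van 2  [load 250/375]
  100 → van 2  [load 350/375]
  75 → van 3 (new)  [load 75/375]
  75 → van 3  [load 150/375]
  75 → van 3  [load 225/375]
  75 → van 3  [load 300/375]
  50 → van 3  [load 350/375]
  25 → van 1  [load 375/375]
3 vans opened.

3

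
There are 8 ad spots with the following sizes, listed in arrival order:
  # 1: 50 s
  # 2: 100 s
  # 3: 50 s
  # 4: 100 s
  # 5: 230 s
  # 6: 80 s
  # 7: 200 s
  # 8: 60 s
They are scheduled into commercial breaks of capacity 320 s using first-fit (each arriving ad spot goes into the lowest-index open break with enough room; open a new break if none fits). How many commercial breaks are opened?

  50 → break 1 (new)  [load 50/320]
  100 → break 1  [load 150/320]
  50 → break 1  [load 200/320]
  100 → break 1  [load 300/320]
  230 → break 2 (new)  [load 230/320]
  80 → break 2  [load 310/320]
  200 → break 3 (new)  [load 200/320]
  60 → break 3  [load 260/320]
3 commercial breaks opened.

3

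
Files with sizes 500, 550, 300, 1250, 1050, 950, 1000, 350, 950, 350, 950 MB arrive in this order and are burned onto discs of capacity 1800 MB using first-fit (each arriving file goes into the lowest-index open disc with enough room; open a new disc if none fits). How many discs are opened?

7

  500 → disc 1 (new)  [load 500/1800]
  550 → disc 1  [load 1050/1800]
  300 → disc 1  [load 1350/1800]
  1250 → disc 2 (new)  [load 1250/1800]
  1050 → disc 3 (new)  [load 1050/1800]
  950 → disc 4 (new)  [load 950/1800]
  1000 → disc 5 (new)  [load 1000/1800]
  350 → disc 1  [load 1700/1800]
  950 → disc 6 (new)  [load 950/1800]
  350 → disc 2  [load 1600/1800]
  950 → disc 7 (new)  [load 950/1800]
7 discs opened.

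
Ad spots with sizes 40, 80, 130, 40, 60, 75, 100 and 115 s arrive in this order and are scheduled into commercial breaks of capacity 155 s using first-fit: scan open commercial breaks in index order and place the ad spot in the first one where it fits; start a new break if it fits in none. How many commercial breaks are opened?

  40 → break 1 (new)  [load 40/155]
  80 → break 1  [load 120/155]
  130 → break 2 (new)  [load 130/155]
  40 → break 3 (new)  [load 40/155]
  60 → break 3  [load 100/155]
  75 → break 4 (new)  [load 75/155]
  100 → break 5 (new)  [load 100/155]
  115 → break 6 (new)  [load 115/155]
6 commercial breaks opened.

6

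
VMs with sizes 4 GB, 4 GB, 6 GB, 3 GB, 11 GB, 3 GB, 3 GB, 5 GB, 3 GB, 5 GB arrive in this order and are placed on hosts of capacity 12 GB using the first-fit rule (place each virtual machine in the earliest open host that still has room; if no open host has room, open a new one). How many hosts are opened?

  4 → host 1 (new)  [load 4/12]
  4 → host 1  [load 8/12]
  6 → host 2 (new)  [load 6/12]
  3 → host 1  [load 11/12]
  11 → host 3 (new)  [load 11/12]
  3 → host 2  [load 9/12]
  3 → host 2  [load 12/12]
  5 → host 4 (new)  [load 5/12]
  3 → host 4  [load 8/12]
  5 → host 5 (new)  [load 5/12]
5 hosts opened.

5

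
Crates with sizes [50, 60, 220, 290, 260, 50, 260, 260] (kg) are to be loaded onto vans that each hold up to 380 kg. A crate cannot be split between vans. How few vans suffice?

Total = 290 + 260 + 260 + 260 + 220 + 60 + 50 + 50 = 1450 kg.
Lower bound: ⌈1450/380⌉ = 4 vans.
Also, 5 crates each exceed 190 kg, and no two of those can share a van, so at least 5 vans are needed.
A packing using 5 vans:
  van 1: 290 + 60 = 350
  van 2: 260 + 50 + 50 = 360
  van 3: 260 = 260
  van 4: 260 = 260
  van 5: 220 = 220
This matches the lower bound, so 5 is optimal.

5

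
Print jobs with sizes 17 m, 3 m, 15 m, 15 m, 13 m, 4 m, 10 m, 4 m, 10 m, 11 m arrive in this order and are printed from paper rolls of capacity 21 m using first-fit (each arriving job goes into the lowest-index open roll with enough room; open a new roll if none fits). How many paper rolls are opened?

  17 → roll 1 (new)  [load 17/21]
  3 → roll 1  [load 20/21]
  15 → roll 2 (new)  [load 15/21]
  15 → roll 3 (new)  [load 15/21]
  13 → roll 4 (new)  [load 13/21]
  4 → roll 2  [load 19/21]
  10 → roll 5 (new)  [load 10/21]
  4 → roll 3  [load 19/21]
  10 → roll 5  [load 20/21]
  11 → roll 6 (new)  [load 11/21]
6 paper rolls opened.

6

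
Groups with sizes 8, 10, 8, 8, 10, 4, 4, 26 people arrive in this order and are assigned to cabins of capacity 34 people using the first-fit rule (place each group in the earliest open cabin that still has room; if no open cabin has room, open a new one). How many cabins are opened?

3

  8 → cabin 1 (new)  [load 8/34]
  10 → cabin 1  [load 18/34]
  8 → cabin 1  [load 26/34]
  8 → cabin 1  [load 34/34]
  10 → cabin 2 (new)  [load 10/34]
  4 → cabin 2  [load 14/34]
  4 → cabin 2  [load 18/34]
  26 → cabin 3 (new)  [load 26/34]
3 cabins opened.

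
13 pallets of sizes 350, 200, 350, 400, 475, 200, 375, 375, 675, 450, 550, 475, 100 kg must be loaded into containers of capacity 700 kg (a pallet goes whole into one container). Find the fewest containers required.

Total = 675 + 550 + 475 + 475 + 450 + 400 + 375 + 375 + 350 + 350 + 200 + 200 + 100 = 4975 kg.
Lower bound: ⌈4975/700⌉ = 8 containers.
A packing using 9 containers:
  container 1: 675 = 675
  container 2: 550 + 100 = 650
  container 3: 475 + 200 = 675
  container 4: 475 + 200 = 675
  container 5: 450 = 450
  container 6: 400 = 400
  container 7: 375 = 375
  container 8: 375 = 375
  container 9: 350 + 350 = 700
No arrangement into 8 containers stays within capacity, so 9 is optimal.

9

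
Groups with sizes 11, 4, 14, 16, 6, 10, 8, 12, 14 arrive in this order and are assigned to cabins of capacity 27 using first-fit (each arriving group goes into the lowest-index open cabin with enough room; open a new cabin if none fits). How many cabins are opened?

4

  11 → cabin 1 (new)  [load 11/27]
  4 → cabin 1  [load 15/27]
  14 → cabin 2 (new)  [load 14/27]
  16 → cabin 3 (new)  [load 16/27]
  6 → cabin 1  [load 21/27]
  10 → cabin 2  [load 24/27]
  8 → cabin 3  [load 24/27]
  12 → cabin 4 (new)  [load 12/27]
  14 → cabin 4  [load 26/27]
4 cabins opened.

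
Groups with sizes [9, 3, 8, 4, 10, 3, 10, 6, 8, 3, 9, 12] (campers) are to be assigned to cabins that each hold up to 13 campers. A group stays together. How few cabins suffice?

Total = 12 + 10 + 10 + 9 + 9 + 8 + 8 + 6 + 4 + 3 + 3 + 3 = 85 campers.
Lower bound: ⌈85/13⌉ = 7 cabins.
A packing using 8 cabins:
  cabin 1: 12 = 12
  cabin 2: 10 + 3 = 13
  cabin 3: 10 + 3 = 13
  cabin 4: 9 + 4 = 13
  cabin 5: 9 + 3 = 12
  cabin 6: 8 = 8
  cabin 7: 8 = 8
  cabin 8: 6 = 6
No arrangement into 7 cabins stays within capacity, so 8 is optimal.

8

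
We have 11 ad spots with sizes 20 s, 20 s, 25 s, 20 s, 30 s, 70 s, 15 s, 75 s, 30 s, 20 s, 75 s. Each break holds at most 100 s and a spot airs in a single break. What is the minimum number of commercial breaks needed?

5

Total = 75 + 75 + 70 + 30 + 30 + 25 + 20 + 20 + 20 + 20 + 15 = 400 s.
Lower bound: ⌈400/100⌉ = 4 commercial breaks.
A packing using 5 commercial breaks:
  break 1: 75 + 25 = 100
  break 2: 75 + 20 = 95
  break 3: 70 + 30 = 100
  break 4: 30 + 20 + 20 + 20 = 90
  break 5: 15 = 15
No arrangement into 4 commercial breaks stays within capacity, so 5 is optimal.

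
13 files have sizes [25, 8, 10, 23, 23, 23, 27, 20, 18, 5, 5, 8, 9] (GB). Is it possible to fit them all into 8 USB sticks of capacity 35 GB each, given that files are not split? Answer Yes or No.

A valid assignment using 7 USB sticks:
  USB stick 1: 27 + 8 = 35
  USB stick 2: 25 + 10 = 35
  USB stick 3: 23 + 9 = 32
  USB stick 4: 23 + 8 = 31
  USB stick 5: 23 + 5 + 5 = 33
  USB stick 6: 20 = 20
  USB stick 7: 18 = 18
That uses only 7 ≤ 8, so 8 USB sticks are enough.

Yes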